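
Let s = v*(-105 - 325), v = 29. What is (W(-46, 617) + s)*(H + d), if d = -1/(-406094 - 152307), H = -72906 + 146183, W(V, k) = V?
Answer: -512129063176248/558401 ≈ -9.1714e+8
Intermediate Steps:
H = 73277
d = 1/558401 (d = -1/(-558401) = -1*(-1/558401) = 1/558401 ≈ 1.7908e-6)
s = -12470 (s = 29*(-105 - 325) = 29*(-430) = -12470)
(W(-46, 617) + s)*(H + d) = (-46 - 12470)*(73277 + 1/558401) = -12516*40917950078/558401 = -512129063176248/558401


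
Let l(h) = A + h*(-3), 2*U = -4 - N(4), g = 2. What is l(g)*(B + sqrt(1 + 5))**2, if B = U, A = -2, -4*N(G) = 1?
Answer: -609/8 + 30*sqrt(6) ≈ -2.6403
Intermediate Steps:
N(G) = -1/4 (N(G) = -1/4*1 = -1/4)
U = -15/8 (U = (-4 - 1*(-1/4))/2 = (-4 + 1/4)/2 = (1/2)*(-15/4) = -15/8 ≈ -1.8750)
B = -15/8 ≈ -1.8750
l(h) = -2 - 3*h (l(h) = -2 + h*(-3) = -2 - 3*h)
l(g)*(B + sqrt(1 + 5))**2 = (-2 - 3*2)*(-15/8 + sqrt(1 + 5))**2 = (-2 - 6)*(-15/8 + sqrt(6))**2 = -8*(-15/8 + sqrt(6))**2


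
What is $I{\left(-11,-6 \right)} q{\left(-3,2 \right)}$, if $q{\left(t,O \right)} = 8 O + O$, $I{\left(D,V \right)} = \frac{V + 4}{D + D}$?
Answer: $\frac{18}{11} \approx 1.6364$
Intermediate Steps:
$I{\left(D,V \right)} = \frac{4 + V}{2 D}$
$q{\left(t,O \right)} = 9 O$
$I{\left(-11,-6 \right)} q{\left(-3,2 \right)} = \frac{4 - 6}{2 \left(-11\right)} 9 \cdot 2 = \frac{1}{2} \left(- \frac{1}{11}\right) \left(-2\right) 18 = \frac{1}{11} \cdot 18 = \frac{18}{11}$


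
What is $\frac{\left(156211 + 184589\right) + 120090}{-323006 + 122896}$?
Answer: $- \frac{46089}{20011} \approx -2.3032$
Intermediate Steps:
$\frac{\left(156211 + 184589\right) + 120090}{-323006 + 122896} = \frac{340800 + 120090}{-200110} = 460890 \left(- \frac{1}{200110}\right) = - \frac{46089}{20011}$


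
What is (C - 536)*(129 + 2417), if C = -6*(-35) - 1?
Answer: -832542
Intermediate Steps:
C = 209 (C = 210 - 1 = 209)
(C - 536)*(129 + 2417) = (209 - 536)*(129 + 2417) = -327*2546 = -832542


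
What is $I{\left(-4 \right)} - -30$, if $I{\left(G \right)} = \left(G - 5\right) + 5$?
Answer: $26$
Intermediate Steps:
$I{\left(G \right)} = G$ ($I{\left(G \right)} = \left(-5 + G\right) + 5 = G$)
$I{\left(-4 \right)} - -30 = -4 - -30 = -4 + 30 = 26$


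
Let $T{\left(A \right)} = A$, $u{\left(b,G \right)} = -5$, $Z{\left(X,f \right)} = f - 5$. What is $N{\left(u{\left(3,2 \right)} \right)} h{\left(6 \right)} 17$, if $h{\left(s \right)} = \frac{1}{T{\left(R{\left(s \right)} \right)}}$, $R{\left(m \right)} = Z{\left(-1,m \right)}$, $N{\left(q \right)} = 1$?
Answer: $17$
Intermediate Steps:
$Z{\left(X,f \right)} = -5 + f$
$R{\left(m \right)} = -5 + m$
$h{\left(s \right)} = \frac{1}{-5 + s}$
$N{\left(u{\left(3,2 \right)} \right)} h{\left(6 \right)} 17 = 1 \frac{1}{-5 + 6} \cdot 17 = 1 \cdot 1^{-1} \cdot 17 = 1 \cdot 1 \cdot 17 = 1 \cdot 17 = 17$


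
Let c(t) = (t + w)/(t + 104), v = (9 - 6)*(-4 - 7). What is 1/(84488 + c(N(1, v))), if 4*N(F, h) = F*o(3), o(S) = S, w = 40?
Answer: 419/35400635 ≈ 1.1836e-5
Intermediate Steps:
v = -33 (v = 3*(-11) = -33)
N(F, h) = 3*F/4 (N(F, h) = (F*3)/4 = (3*F)/4 = 3*F/4)
c(t) = (40 + t)/(104 + t) (c(t) = (t + 40)/(t + 104) = (40 + t)/(104 + t))
1/(84488 + c(N(1, v))) = 1/(84488 + (40 + (¾)*1)/(104 + (¾)*1)) = 1/(84488 + (40 + ¾)/(104 + ¾)) = 1/(84488 + (163/4)/(419/4)) = 1/(84488 + (4/419)*(163/4)) = 1/(84488 + 163/419) = 1/(35400635/419) = 419/35400635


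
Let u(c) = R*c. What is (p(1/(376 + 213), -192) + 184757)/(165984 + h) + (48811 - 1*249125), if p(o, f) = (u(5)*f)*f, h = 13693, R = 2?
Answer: -35991265181/179677 ≈ -2.0031e+5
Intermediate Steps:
u(c) = 2*c
p(o, f) = 10*f² (p(o, f) = ((2*5)*f)*f = (10*f)*f = 10*f²)
(p(1/(376 + 213), -192) + 184757)/(165984 + h) + (48811 - 1*249125) = (10*(-192)² + 184757)/(165984 + 13693) + (48811 - 1*249125) = (10*36864 + 184757)/179677 + (48811 - 249125) = (368640 + 184757)*(1/179677) - 200314 = 553397*(1/179677) - 200314 = 553397/179677 - 200314 = -35991265181/179677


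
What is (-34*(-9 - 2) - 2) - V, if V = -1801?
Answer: 2173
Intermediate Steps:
(-34*(-9 - 2) - 2) - V = (-34*(-9 - 2) - 2) - 1*(-1801) = (-34*(-11) - 2) + 1801 = (374 - 2) + 1801 = 372 + 1801 = 2173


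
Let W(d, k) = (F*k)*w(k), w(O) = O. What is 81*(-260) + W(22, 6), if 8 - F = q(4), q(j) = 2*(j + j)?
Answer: -21348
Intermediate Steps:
q(j) = 4*j (q(j) = 2*(2*j) = 4*j)
F = -8 (F = 8 - 4*4 = 8 - 1*16 = 8 - 16 = -8)
W(d, k) = -8*k² (W(d, k) = (-8*k)*k = -8*k²)
81*(-260) + W(22, 6) = 81*(-260) - 8*6² = -21060 - 8*36 = -21060 - 288 = -21348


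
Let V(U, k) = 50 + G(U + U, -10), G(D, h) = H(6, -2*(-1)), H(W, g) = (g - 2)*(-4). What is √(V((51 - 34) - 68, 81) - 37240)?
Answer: I*√37190 ≈ 192.85*I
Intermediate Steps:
H(W, g) = 8 - 4*g (H(W, g) = (-2 + g)*(-4) = 8 - 4*g)
G(D, h) = 0 (G(D, h) = 8 - (-8)*(-1) = 8 - 4*2 = 8 - 8 = 0)
V(U, k) = 50 (V(U, k) = 50 + 0 = 50)
√(V((51 - 34) - 68, 81) - 37240) = √(50 - 37240) = √(-37190) = I*√37190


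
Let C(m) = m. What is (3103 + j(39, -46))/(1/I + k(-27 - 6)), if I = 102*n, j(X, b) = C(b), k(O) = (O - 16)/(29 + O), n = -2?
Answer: 311814/1249 ≈ 249.65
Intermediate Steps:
k(O) = (-16 + O)/(29 + O)
j(X, b) = b
I = -204 (I = 102*(-2) = -204)
(3103 + j(39, -46))/(1/I + k(-27 - 6)) = (3103 - 46)/(1/(-204) + (-16 + (-27 - 6))/(29 + (-27 - 6))) = 3057/(-1/204 + (-16 - 33)/(29 - 33)) = 3057/(-1/204 - 49/(-4)) = 3057/(-1/204 - 1/4*(-49)) = 3057/(-1/204 + 49/4) = 3057/(1249/102) = 3057*(102/1249) = 311814/1249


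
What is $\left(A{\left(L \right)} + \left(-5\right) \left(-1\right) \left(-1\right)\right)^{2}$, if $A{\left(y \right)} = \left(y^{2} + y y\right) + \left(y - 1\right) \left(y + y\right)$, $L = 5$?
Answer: $7225$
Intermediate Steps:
$A{\left(y \right)} = 2 y^{2} + 2 y \left(-1 + y\right)$ ($A{\left(y \right)} = \left(y^{2} + y^{2}\right) + \left(-1 + y\right) 2 y = 2 y^{2} + 2 y \left(-1 + y\right)$)
$\left(A{\left(L \right)} + \left(-5\right) \left(-1\right) \left(-1\right)\right)^{2} = \left(2 \cdot 5 \left(-1 + 2 \cdot 5\right) + \left(-5\right) \left(-1\right) \left(-1\right)\right)^{2} = \left(2 \cdot 5 \left(-1 + 10\right) + 5 \left(-1\right)\right)^{2} = \left(2 \cdot 5 \cdot 9 - 5\right)^{2} = \left(90 - 5\right)^{2} = 85^{2} = 7225$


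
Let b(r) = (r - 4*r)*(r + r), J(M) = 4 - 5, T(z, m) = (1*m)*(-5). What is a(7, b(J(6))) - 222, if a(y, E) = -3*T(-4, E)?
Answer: -312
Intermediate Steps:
T(z, m) = -5*m (T(z, m) = m*(-5) = -5*m)
J(M) = -1
b(r) = -6*r² (b(r) = (-3*r)*(2*r) = -6*r²)
a(y, E) = 15*E (a(y, E) = -(-15)*E = 15*E)
a(7, b(J(6))) - 222 = 15*(-6*(-1)²) - 222 = 15*(-6*1) - 222 = 15*(-6) - 222 = -90 - 222 = -312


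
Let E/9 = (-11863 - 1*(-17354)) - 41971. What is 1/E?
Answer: -1/328320 ≈ -3.0458e-6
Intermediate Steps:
E = -328320 (E = 9*((-11863 - 1*(-17354)) - 41971) = 9*((-11863 + 17354) - 41971) = 9*(5491 - 41971) = 9*(-36480) = -328320)
1/E = 1/(-328320) = -1/328320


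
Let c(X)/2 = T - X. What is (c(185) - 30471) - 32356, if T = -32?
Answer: -63261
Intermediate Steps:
c(X) = -64 - 2*X (c(X) = 2*(-32 - X) = -64 - 2*X)
(c(185) - 30471) - 32356 = ((-64 - 2*185) - 30471) - 32356 = ((-64 - 370) - 30471) - 32356 = (-434 - 30471) - 32356 = -30905 - 32356 = -63261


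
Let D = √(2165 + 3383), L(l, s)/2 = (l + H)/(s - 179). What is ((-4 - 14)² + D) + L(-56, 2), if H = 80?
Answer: 19100/59 + 2*√1387 ≈ 398.21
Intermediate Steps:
L(l, s) = 2*(80 + l)/(-179 + s) (L(l, s) = 2*((l + 80)/(s - 179)) = 2*((80 + l)/(-179 + s)) = 2*(80 + l)/(-179 + s))
D = 2*√1387 (D = √5548 = 2*√1387 ≈ 74.485)
((-4 - 14)² + D) + L(-56, 2) = ((-4 - 14)² + 2*√1387) + 2*(80 - 56)/(-179 + 2) = ((-18)² + 2*√1387) + 2*24/(-177) = (324 + 2*√1387) + 2*(-1/177)*24 = (324 + 2*√1387) - 16/59 = 19100/59 + 2*√1387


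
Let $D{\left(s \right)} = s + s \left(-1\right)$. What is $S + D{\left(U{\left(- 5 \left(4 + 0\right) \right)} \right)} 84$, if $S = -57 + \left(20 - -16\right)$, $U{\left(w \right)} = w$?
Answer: $-21$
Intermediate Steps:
$S = -21$ ($S = -57 + \left(20 + 16\right) = -57 + 36 = -21$)
$D{\left(s \right)} = 0$ ($D{\left(s \right)} = s - s = 0$)
$S + D{\left(U{\left(- 5 \left(4 + 0\right) \right)} \right)} 84 = -21 + 0 \cdot 84 = -21 + 0 = -21$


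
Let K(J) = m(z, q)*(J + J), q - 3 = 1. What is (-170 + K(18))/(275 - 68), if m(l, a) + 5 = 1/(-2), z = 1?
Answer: -16/9 ≈ -1.7778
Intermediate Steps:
q = 4 (q = 3 + 1 = 4)
m(l, a) = -11/2 (m(l, a) = -5 + 1/(-2) = -5 - ½ = -11/2)
K(J) = -11*J (K(J) = -11*(J + J)/2 = -11*J)
(-170 + K(18))/(275 - 68) = (-170 - 11*18)/(275 - 68) = (-170 - 198)/207 = -368*1/207 = -16/9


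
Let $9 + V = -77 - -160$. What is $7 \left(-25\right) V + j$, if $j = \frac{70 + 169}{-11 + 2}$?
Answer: $- \frac{116789}{9} \approx -12977.0$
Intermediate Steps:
$V = 74$ ($V = -9 - -83 = -9 + \left(-77 + 160\right) = -9 + 83 = 74$)
$j = - \frac{239}{9}$ ($j = \frac{239}{-9} = 239 \left(- \frac{1}{9}\right) = - \frac{239}{9} \approx -26.556$)
$7 \left(-25\right) V + j = 7 \left(-25\right) 74 - \frac{239}{9} = \left(-175\right) 74 - \frac{239}{9} = -12950 - \frac{239}{9} = - \frac{116789}{9}$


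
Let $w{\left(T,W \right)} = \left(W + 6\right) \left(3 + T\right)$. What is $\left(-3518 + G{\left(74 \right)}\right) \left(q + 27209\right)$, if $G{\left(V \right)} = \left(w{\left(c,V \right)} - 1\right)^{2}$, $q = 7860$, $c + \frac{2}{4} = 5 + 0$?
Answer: $12459419527$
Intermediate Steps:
$c = \frac{9}{2}$ ($c = - \frac{1}{2} + \left(5 + 0\right) = - \frac{1}{2} + 5 = \frac{9}{2} \approx 4.5$)
$w{\left(T,W \right)} = \left(3 + T\right) \left(6 + W\right)$ ($w{\left(T,W \right)} = \left(6 + W\right) \left(3 + T\right) = \left(3 + T\right) \left(6 + W\right)$)
$G{\left(V \right)} = \left(44 + \frac{15 V}{2}\right)^{2}$ ($G{\left(V \right)} = \left(\left(18 + 3 V + 6 \cdot \frac{9}{2} + \frac{9 V}{2}\right) - 1\right)^{2} = \left(\left(18 + 3 V + 27 + \frac{9 V}{2}\right) - 1\right)^{2} = \left(\left(45 + \frac{15 V}{2}\right) - 1\right)^{2} = \left(44 + \frac{15 V}{2}\right)^{2}$)
$\left(-3518 + G{\left(74 \right)}\right) \left(q + 27209\right) = \left(-3518 + \frac{\left(88 + 15 \cdot 74\right)^{2}}{4}\right) \left(7860 + 27209\right) = \left(-3518 + \frac{\left(88 + 1110\right)^{2}}{4}\right) 35069 = \left(-3518 + \frac{1198^{2}}{4}\right) 35069 = \left(-3518 + \frac{1}{4} \cdot 1435204\right) 35069 = \left(-3518 + 358801\right) 35069 = 355283 \cdot 35069 = 12459419527$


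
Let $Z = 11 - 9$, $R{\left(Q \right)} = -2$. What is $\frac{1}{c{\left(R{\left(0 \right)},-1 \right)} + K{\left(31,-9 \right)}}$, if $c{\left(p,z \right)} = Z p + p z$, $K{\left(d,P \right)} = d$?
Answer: $\frac{1}{29} \approx 0.034483$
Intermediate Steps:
$Z = 2$ ($Z = 11 - 9 = 2$)
$c{\left(p,z \right)} = 2 p + p z$
$\frac{1}{c{\left(R{\left(0 \right)},-1 \right)} + K{\left(31,-9 \right)}} = \frac{1}{- 2 \left(2 - 1\right) + 31} = \frac{1}{\left(-2\right) 1 + 31} = \frac{1}{-2 + 31} = \frac{1}{29}$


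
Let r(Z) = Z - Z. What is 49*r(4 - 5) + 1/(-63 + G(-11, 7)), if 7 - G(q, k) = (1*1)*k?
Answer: -1/63 ≈ -0.015873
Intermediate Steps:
G(q, k) = 7 - k (G(q, k) = 7 - 1*1*k = 7 - k)
r(Z) = 0
49*r(4 - 5) + 1/(-63 + G(-11, 7)) = 49*0 + 1/(-63 + (7 - 1*7)) = 0 + 1/(-63 + (7 - 7)) = 0 + 1/(-63 + 0) = 0 + 1/(-63) = 0 - 1/63 = -1/63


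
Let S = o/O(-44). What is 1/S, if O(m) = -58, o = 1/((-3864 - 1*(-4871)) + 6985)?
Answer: -463536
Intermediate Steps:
o = 1/7992 (o = 1/((-3864 + 4871) + 6985) = 1/(1007 + 6985) = 1/7992 ≈ 0.00012513)
S = -1/463536 (S = (1/7992)/(-58) = (1/7992)*(-1/58) = -1/463536 ≈ -2.1573e-6)
1/S = 1/(-1/463536) = -463536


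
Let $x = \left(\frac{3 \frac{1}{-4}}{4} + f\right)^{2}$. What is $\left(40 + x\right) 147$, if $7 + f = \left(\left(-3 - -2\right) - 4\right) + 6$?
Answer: $\frac{2946027}{256} \approx 11508.0$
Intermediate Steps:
$f = -6$ ($f = -7 + \left(\left(\left(-3 - -2\right) - 4\right) + 6\right) = -7 + \left(\left(\left(-3 + 2\right) - 4\right) + 6\right) = -7 + \left(\left(-1 - 4\right) + 6\right) = -7 + \left(-5 + 6\right) = -7 + 1 = -6$)
$x = \frac{9801}{256}$ ($x = \left(\frac{3 \frac{1}{-4}}{4} - 6\right)^{2} = \left(3 \left(- \frac{1}{4}\right) \frac{1}{4} - 6\right)^{2} = \left(\left(- \frac{3}{4}\right) \frac{1}{4} - 6\right)^{2} = \left(- \frac{3}{16} - 6\right)^{2} = \left(- \frac{99}{16}\right)^{2} = \frac{9801}{256} \approx 38.285$)
$\left(40 + x\right) 147 = \left(40 + \frac{9801}{256}\right) 147 = \frac{20041}{256} \cdot 147 = \frac{2946027}{256}$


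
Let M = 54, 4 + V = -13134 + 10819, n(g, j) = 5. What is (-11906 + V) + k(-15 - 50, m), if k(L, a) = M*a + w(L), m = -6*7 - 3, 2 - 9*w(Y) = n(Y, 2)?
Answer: -49966/3 ≈ -16655.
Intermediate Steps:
w(Y) = -⅓ (w(Y) = 2/9 - ⅑*5 = 2/9 - 5/9 = -⅓)
V = -2319 (V = -4 + (-13134 + 10819) = -4 - 2315 = -2319)
m = -45 (m = -42 - 3 = -45)
k(L, a) = -⅓ + 54*a (k(L, a) = 54*a - ⅓ = -⅓ + 54*a)
(-11906 + V) + k(-15 - 50, m) = (-11906 - 2319) + (-⅓ + 54*(-45)) = -14225 + (-⅓ - 2430) = -14225 - 7291/3 = -49966/3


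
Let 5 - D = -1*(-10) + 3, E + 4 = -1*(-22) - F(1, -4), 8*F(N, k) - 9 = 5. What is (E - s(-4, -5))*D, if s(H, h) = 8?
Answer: -66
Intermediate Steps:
F(N, k) = 7/4 (F(N, k) = 9/8 + (⅛)*5 = 9/8 + 5/8 = 7/4)
E = 65/4 (E = -4 + (-1*(-22) - 1*7/4) = -4 + (22 - 7/4) = -4 + 81/4 = 65/4 ≈ 16.250)
D = -8 (D = 5 - (-1*(-10) + 3) = 5 - (10 + 3) = 5 - 1*13 = 5 - 13 = -8)
(E - s(-4, -5))*D = (65/4 - 1*8)*(-8) = (65/4 - 8)*(-8) = (33/4)*(-8) = -66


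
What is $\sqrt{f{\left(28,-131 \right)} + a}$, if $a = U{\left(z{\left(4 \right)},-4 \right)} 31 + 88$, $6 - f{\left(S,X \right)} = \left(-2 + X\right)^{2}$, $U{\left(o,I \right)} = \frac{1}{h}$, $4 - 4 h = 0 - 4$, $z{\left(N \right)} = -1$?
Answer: $\frac{i \sqrt{70318}}{2} \approx 132.59 i$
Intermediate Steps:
$h = 2$ ($h = 1 - \frac{0 - 4}{4} = 1 - -1 = 1 + 1 = 2$)
$U{\left(o,I \right)} = \frac{1}{2}$
$f{\left(S,X \right)} = 6 - \left(-2 + X\right)^{2}$
$a = \frac{207}{2}$ ($a = \frac{1}{2} \cdot 31 + 88 = \frac{31}{2} + 88 = \frac{207}{2} \approx 103.5$)
$\sqrt{f{\left(28,-131 \right)} + a} = \sqrt{\left(6 - \left(-2 - 131\right)^{2}\right) + \frac{207}{2}} = \sqrt{\left(6 - \left(-133\right)^{2}\right) + \frac{207}{2}} = \sqrt{\left(6 - 17689\right) + \frac{207}{2}} = \sqrt{-17683 + \frac{207}{2}} = \sqrt{- \frac{35159}{2}} = \frac{i \sqrt{70318}}{2}$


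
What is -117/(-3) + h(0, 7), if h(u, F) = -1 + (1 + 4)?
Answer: 43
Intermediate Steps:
h(u, F) = 4 (h(u, F) = -1 + 5 = 4)
-117/(-3) + h(0, 7) = -117/(-3) + 4 = -117*(-1)/3 + 4 = -3*(-13) + 4 = 39 + 4 = 43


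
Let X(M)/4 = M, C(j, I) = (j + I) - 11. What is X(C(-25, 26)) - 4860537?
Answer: -4860577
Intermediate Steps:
C(j, I) = -11 + I + j (C(j, I) = (I + j) - 11 = -11 + I + j)
X(M) = 4*M
X(C(-25, 26)) - 4860537 = 4*(-11 + 26 - 25) - 4860537 = 4*(-10) - 4860537 = -40 - 4860537 = -4860577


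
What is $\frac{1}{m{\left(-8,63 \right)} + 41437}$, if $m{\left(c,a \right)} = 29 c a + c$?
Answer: $\frac{1}{26813} \approx 3.7295 \cdot 10^{-5}$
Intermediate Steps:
$m{\left(c,a \right)} = c + 29 a c$ ($m{\left(c,a \right)} = 29 a c + c = c + 29 a c$)
$\frac{1}{m{\left(-8,63 \right)} + 41437} = \frac{1}{- 8 \left(1 + 29 \cdot 63\right) + 41437} = \frac{1}{- 8 \left(1 + 1827\right) + 41437} = \frac{1}{\left(-8\right) 1828 + 41437} = \frac{1}{-14624 + 41437} = \frac{1}{26813}$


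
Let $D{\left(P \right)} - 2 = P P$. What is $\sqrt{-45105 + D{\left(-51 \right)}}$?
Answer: $i \sqrt{42502} \approx 206.16 i$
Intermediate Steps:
$D{\left(P \right)} = 2 + P^{2}$ ($D{\left(P \right)} = 2 + P P = 2 + P^{2}$)
$\sqrt{-45105 + D{\left(-51 \right)}} = \sqrt{-45105 + \left(2 + \left(-51\right)^{2}\right)} = \sqrt{-45105 + \left(2 + 2601\right)} = \sqrt{-45105 + 2603} = \sqrt{-42502} = i \sqrt{42502}$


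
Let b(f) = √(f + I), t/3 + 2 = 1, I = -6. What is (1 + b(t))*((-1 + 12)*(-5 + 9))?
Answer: 44 + 132*I ≈ 44.0 + 132.0*I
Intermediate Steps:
t = -3 (t = -6 + 3*1 = -6 + 3 = -3)
b(f) = √(-6 + f) (b(f) = √(f - 6) = √(-6 + f))
(1 + b(t))*((-1 + 12)*(-5 + 9)) = (1 + √(-6 - 3))*((-1 + 12)*(-5 + 9)) = (1 + √(-9))*(11*4) = (1 + 3*I)*44 = 44 + 132*I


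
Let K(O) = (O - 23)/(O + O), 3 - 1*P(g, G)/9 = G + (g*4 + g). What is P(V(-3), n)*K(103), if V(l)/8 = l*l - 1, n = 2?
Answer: -114840/103 ≈ -1115.0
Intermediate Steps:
V(l) = -8 + 8*l**2 (V(l) = 8*(l*l - 1) = 8*(l**2 - 1) = 8*(-1 + l**2) = -8 + 8*l**2)
P(g, G) = 27 - 45*g - 9*G (P(g, G) = 27 - 9*(G + (g*4 + g)) = 27 - 9*(G + (4*g + g)) = 27 - 9*(G + 5*g) = 27 + (-45*g - 9*G) = 27 - 45*g - 9*G)
K(O) = (-23 + O)/(2*O) (K(O) = (-23 + O)/((2*O)) = (-23 + O)*(1/(2*O)) = (-23 + O)/(2*O))
P(V(-3), n)*K(103) = (27 - 45*(-8 + 8*(-3)**2) - 9*2)*((1/2)*(-23 + 103)/103) = (27 - 45*(-8 + 8*9) - 18)*((1/2)*(1/103)*80) = (27 - 45*(-8 + 72) - 18)*(40/103) = (27 - 45*64 - 18)*(40/103) = (27 - 2880 - 18)*(40/103) = -2871*40/103 = -114840/103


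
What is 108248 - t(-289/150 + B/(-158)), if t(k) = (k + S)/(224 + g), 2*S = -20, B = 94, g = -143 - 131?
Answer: 64136791619/592500 ≈ 1.0825e+5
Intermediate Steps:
g = -274
S = -10 (S = (1/2)*(-20) = -10)
t(k) = 1/5 - k/50 (t(k) = (k - 10)/(224 - 274) = (-10 + k)/(-50) = (-10 + k)*(-1/50) = 1/5 - k/50)
108248 - t(-289/150 + B/(-158)) = 108248 - (1/5 - (-289/150 + 94/(-158))/50) = 108248 - (1/5 - (-289*1/150 + 94*(-1/158))/50) = 108248 - (1/5 - (-289/150 - 47/79)/50) = 108248 - (1/5 - 1/50*(-29881/11850)) = 108248 - (1/5 + 29881/592500) = 108248 - 1*148381/592500 = 108248 - 148381/592500 = 64136791619/592500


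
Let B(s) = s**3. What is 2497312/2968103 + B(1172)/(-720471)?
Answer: -4776373022356192/2138432136513 ≈ -2233.6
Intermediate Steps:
2497312/2968103 + B(1172)/(-720471) = 2497312/2968103 + 1172**3/(-720471) = 2497312*(1/2968103) + 1609840448*(-1/720471) = 2497312/2968103 - 1609840448/720471 = -4776373022356192/2138432136513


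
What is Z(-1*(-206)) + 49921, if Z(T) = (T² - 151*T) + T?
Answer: 61457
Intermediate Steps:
Z(T) = T² - 150*T
Z(-1*(-206)) + 49921 = (-1*(-206))*(-150 - 1*(-206)) + 49921 = 206*(-150 + 206) + 49921 = 206*56 + 49921 = 11536 + 49921 = 61457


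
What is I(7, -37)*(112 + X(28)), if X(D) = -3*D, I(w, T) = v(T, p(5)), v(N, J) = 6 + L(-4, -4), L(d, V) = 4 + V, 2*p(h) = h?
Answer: 168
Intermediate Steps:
p(h) = h/2
v(N, J) = 6 (v(N, J) = 6 + (4 - 4) = 6 + 0 = 6)
I(w, T) = 6
I(7, -37)*(112 + X(28)) = 6*(112 - 3*28) = 6*(112 - 84) = 6*28 = 168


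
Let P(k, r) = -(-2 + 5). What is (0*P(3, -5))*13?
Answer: 0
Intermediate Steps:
P(k, r) = -3 (P(k, r) = -1*3 = -3)
(0*P(3, -5))*13 = (0*(-3))*13 = 0*13 = 0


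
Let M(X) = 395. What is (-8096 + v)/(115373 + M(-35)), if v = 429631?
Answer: 421535/115768 ≈ 3.6412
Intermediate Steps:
(-8096 + v)/(115373 + M(-35)) = (-8096 + 429631)/(115373 + 395) = 421535/115768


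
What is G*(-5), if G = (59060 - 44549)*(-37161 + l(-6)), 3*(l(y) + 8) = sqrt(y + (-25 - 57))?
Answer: 2696796795 - 48370*I*sqrt(22) ≈ 2.6968e+9 - 2.2688e+5*I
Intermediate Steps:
l(y) = -8 + sqrt(-82 + y)/3 (l(y) = -8 + sqrt(y + (-25 - 57))/3 = -8 + sqrt(y - 82)/3 = -8 + sqrt(-82 + y)/3)
G = -539359359 + 9674*I*sqrt(22) (G = (59060 - 44549)*(-37161 + (-8 + sqrt(-82 - 6)/3)) = 14511*(-37161 + (-8 + sqrt(-88)/3)) = 14511*(-37161 + (-8 + (2*I*sqrt(22))/3)) = 14511*(-37161 + (-8 + 2*I*sqrt(22)/3)) = 14511*(-37169 + 2*I*sqrt(22)/3) = -539359359 + 9674*I*sqrt(22) ≈ -5.3936e+8 + 45375.0*I)
G*(-5) = (-539359359 + 9674*I*sqrt(22))*(-5) = 2696796795 - 48370*I*sqrt(22)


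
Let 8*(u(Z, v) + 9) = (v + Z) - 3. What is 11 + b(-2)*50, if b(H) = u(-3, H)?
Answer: -489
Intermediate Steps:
u(Z, v) = -75/8 + Z/8 + v/8 (u(Z, v) = -9 + ((v + Z) - 3)/8 = -9 + ((Z + v) - 3)/8 = -9 + (-3 + Z + v)/8 = -9 + (-3/8 + Z/8 + v/8) = -75/8 + Z/8 + v/8)
b(H) = -39/4 + H/8 (b(H) = -75/8 + (1/8)*(-3) + H/8 = -75/8 - 3/8 + H/8 = -39/4 + H/8)
11 + b(-2)*50 = 11 + (-39/4 + (1/8)*(-2))*50 = 11 + (-39/4 - 1/4)*50 = 11 - 10*50 = 11 - 500 = -489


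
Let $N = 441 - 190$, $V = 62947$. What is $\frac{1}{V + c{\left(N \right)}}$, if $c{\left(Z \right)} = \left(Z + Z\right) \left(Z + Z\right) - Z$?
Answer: $\frac{1}{314700} \approx 3.1776 \cdot 10^{-6}$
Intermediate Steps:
$N = 251$
$c{\left(Z \right)} = - Z + 4 Z^{2}$ ($c{\left(Z \right)} = 2 Z 2 Z - Z = 4 Z^{2} - Z = - Z + 4 Z^{2}$)
$\frac{1}{V + c{\left(N \right)}} = \frac{1}{62947 + 251 \left(-1 + 4 \cdot 251\right)} = \frac{1}{62947 + 251 \left(-1 + 1004\right)} = \frac{1}{62947 + 251 \cdot 1003} = \frac{1}{62947 + 251753} = \frac{1}{314700}$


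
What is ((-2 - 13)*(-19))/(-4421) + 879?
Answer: 3885774/4421 ≈ 878.94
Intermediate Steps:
((-2 - 13)*(-19))/(-4421) + 879 = -15*(-19)*(-1/4421) + 879 = 285*(-1/4421) + 879 = -285/4421 + 879 = 3885774/4421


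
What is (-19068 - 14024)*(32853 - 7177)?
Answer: -849670192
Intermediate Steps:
(-19068 - 14024)*(32853 - 7177) = -33092*25676 = -849670192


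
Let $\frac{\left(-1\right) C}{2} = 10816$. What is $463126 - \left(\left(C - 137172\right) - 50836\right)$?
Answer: $672766$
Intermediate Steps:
$C = -21632$ ($C = \left(-2\right) 10816 = -21632$)
$463126 - \left(\left(C - 137172\right) - 50836\right) = 463126 - \left(\left(-21632 - 137172\right) - 50836\right) = 463126 - \left(-158804 - 50836\right) = 463126 - -209640 = 463126 + 209640 = 672766$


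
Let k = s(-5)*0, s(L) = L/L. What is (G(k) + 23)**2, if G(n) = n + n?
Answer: 529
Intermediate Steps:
s(L) = 1
k = 0 (k = 1*0 = 0)
G(n) = 2*n
(G(k) + 23)**2 = (2*0 + 23)**2 = (0 + 23)**2 = 23**2 = 529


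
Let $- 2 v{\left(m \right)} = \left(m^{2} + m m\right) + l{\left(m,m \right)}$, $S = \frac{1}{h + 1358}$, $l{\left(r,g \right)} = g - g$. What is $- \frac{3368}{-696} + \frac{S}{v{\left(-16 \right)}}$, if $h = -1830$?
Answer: $\frac{50870359}{10512384} \approx 4.8391$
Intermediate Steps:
$l{\left(r,g \right)} = 0$
$S = - \frac{1}{472}$ ($S = \frac{1}{-1830 + 1358} = \frac{1}{-472} = - \frac{1}{472} \approx -0.0021186$)
$v{\left(m \right)} = - m^{2}$ ($v{\left(m \right)} = - \frac{\left(m^{2} + m m\right) + 0}{2} = - \frac{\left(m^{2} + m^{2}\right) + 0}{2} = - \frac{2 m^{2} + 0}{2} = - \frac{2 m^{2}}{2} = - m^{2}$)
$- \frac{3368}{-696} + \frac{S}{v{\left(-16 \right)}} = - \frac{3368}{-696} - \frac{1}{472 \left(- \left(-16\right)^{2}\right)} = \left(-3368\right) \left(- \frac{1}{696}\right) - \frac{1}{472 \left(\left(-1\right) 256\right)} = \frac{421}{87} - \frac{1}{472 \left(-256\right)} = \frac{421}{87} - - \frac{1}{120832} = \frac{421}{87} + \frac{1}{120832} = \frac{50870359}{10512384}$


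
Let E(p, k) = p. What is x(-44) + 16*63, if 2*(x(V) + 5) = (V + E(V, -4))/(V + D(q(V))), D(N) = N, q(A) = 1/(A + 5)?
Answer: 1723867/1717 ≈ 1004.0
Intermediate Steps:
q(A) = 1/(5 + A)
x(V) = -5 + V/(V + 1/(5 + V)) (x(V) = -5 + ((V + V)/(V + 1/(5 + V)))/2 = -5 + ((2*V)/(V + 1/(5 + V)))/2 = -5 + (2*V/(V + 1/(5 + V)))/2 = -5 + V/(V + 1/(5 + V)))
x(-44) + 16*63 = (-5 - 4*(-44)*(5 - 44))/(1 - 44*(5 - 44)) + 16*63 = (-5 - 4*(-44)*(-39))/(1 - 44*(-39)) + 1008 = (-5 - 6864)/(1 + 1716) + 1008 = -6869/1717 + 1008 = 1723867/1717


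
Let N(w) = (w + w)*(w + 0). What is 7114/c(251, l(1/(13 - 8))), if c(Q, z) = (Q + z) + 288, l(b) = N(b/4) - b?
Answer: 1422800/107761 ≈ 13.203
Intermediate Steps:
N(w) = 2*w² (N(w) = (2*w)*w = 2*w²)
l(b) = -b + b²/8 (l(b) = 2*(b/4)² - b = 2*(b²/16) - b = b²/8 - b = -b + b²/8)
c(Q, z) = 288 + Q + z
7114/c(251, l(1/(13 - 8))) = 7114/(288 + 251 + (-8 + 1/(13 - 8))/(8*(13 - 8))) = 7114/(288 + 251 + (⅛)*(-8 + 1/5)/5) = 7114/(288 + 251 + (⅛)*(⅕)*(-8 + ⅕)) = 7114/(288 + 251 + (⅛)*(⅕)*(-39/5)) = 7114/(288 + 251 - 39/200) = 7114/(107761/200) = 7114*(200/107761) = 1422800/107761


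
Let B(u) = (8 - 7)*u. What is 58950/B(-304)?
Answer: -29475/152 ≈ -193.91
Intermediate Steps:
B(u) = u (B(u) = 1*u = u)
58950/B(-304) = 58950/(-304) = 58950*(-1/304) = -29475/152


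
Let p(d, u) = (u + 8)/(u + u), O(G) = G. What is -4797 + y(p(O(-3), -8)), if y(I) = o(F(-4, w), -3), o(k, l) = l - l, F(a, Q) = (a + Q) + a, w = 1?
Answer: -4797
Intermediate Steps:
p(d, u) = (8 + u)/(2*u) (p(d, u) = (8 + u)/((2*u)) = (8 + u)*(1/(2*u)) = (8 + u)/(2*u))
F(a, Q) = Q + 2*a (F(a, Q) = (Q + a) + a = Q + 2*a)
o(k, l) = 0
y(I) = 0
-4797 + y(p(O(-3), -8)) = -4797 + 0 = -4797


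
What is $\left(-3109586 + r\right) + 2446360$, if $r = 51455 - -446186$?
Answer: $-165585$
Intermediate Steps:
$r = 497641$ ($r = 51455 + 446186 = 497641$)
$\left(-3109586 + r\right) + 2446360 = \left(-3109586 + 497641\right) + 2446360 = -2611945 + 2446360 = -165585$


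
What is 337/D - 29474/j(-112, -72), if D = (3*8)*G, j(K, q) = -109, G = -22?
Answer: 15525539/57552 ≈ 269.77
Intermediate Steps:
D = -528 (D = (3*8)*(-22) = 24*(-22) = -528)
337/D - 29474/j(-112, -72) = 337/(-528) - 29474/(-109) = 337*(-1/528) - 29474*(-1/109) = -337/528 + 29474/109 = 15525539/57552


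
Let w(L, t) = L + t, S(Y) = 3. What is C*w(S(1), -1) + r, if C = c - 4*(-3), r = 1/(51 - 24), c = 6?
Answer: 973/27 ≈ 36.037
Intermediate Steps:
r = 1/27 ≈ 0.037037
C = 18 (C = 6 - 4*(-3) = 6 + 12 = 18)
C*w(S(1), -1) + r = 18*(3 - 1) + 1/27 = 18*2 + 1/27 = 36 + 1/27 = 973/27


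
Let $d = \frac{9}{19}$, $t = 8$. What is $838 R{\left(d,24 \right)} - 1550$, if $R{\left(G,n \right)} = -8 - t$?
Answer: $-14958$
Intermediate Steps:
$d = \frac{9}{19}$ ($d = 9 \cdot \frac{1}{19} = \frac{9}{19} \approx 0.47368$)
$R{\left(G,n \right)} = -16$ ($R{\left(G,n \right)} = -8 - 8 = -16$)
$838 R{\left(d,24 \right)} - 1550 = 838 \left(-16\right) - 1550 = -13408 - 1550 = -14958$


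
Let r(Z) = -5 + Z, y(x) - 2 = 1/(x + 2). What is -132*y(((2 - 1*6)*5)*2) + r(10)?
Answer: -4855/19 ≈ -255.53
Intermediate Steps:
y(x) = 2 + 1/(2 + x) (y(x) = 2 + 1/(x + 2) = 2 + 1/(2 + x))
-132*y(((2 - 1*6)*5)*2) + r(10) = -132*(5 + 2*(((2 - 1*6)*5)*2))/(2 + ((2 - 1*6)*5)*2) + (-5 + 10) = -132*(5 + 2*(((2 - 6)*5)*2))/(2 + ((2 - 6)*5)*2) + 5 = -132*(5 + 2*(-4*5*2))/(2 - 4*5*2) + 5 = -132*(5 + 2*(-20*2))/(2 - 20*2) + 5 = -132*(5 + 2*(-40))/(2 - 40) + 5 = -132*(5 - 80)/(-38) + 5 = -(-66)*(-75)/19 + 5 = -132*75/38 + 5 = -4950/19 + 5 = -4855/19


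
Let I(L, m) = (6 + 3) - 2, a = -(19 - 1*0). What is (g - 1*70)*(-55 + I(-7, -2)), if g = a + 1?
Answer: 4224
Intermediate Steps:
a = -19 (a = -(19 + 0) = -1*19 = -19)
I(L, m) = 7 (I(L, m) = 9 - 2 = 7)
g = -18 (g = -19 + 1 = -18)
(g - 1*70)*(-55 + I(-7, -2)) = (-18 - 1*70)*(-55 + 7) = (-18 - 70)*(-48) = -88*(-48) = 4224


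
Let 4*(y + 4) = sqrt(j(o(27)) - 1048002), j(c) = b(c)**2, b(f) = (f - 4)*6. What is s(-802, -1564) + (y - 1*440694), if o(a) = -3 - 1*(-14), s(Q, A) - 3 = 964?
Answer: -439731 + I*sqrt(1046238)/4 ≈ -4.3973e+5 + 255.71*I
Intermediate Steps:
s(Q, A) = 967 (s(Q, A) = 3 + 964 = 967)
b(f) = -24 + 6*f (b(f) = (-4 + f)*6 = -24 + 6*f)
o(a) = 11 (o(a) = -3 + 14 = 11)
j(c) = (-24 + 6*c)**2
y = -4 + I*sqrt(1046238)/4 (y = -4 + sqrt(36*(-4 + 11)**2 - 1048002)/4 = -4 + sqrt(36*7**2 - 1048002)/4 = -4 + sqrt(36*49 - 1048002)/4 = -4 + sqrt(1764 - 1048002)/4 = -4 + sqrt(-1046238)/4 = -4 + (I*sqrt(1046238))/4 = -4 + I*sqrt(1046238)/4 ≈ -4.0 + 255.71*I)
s(-802, -1564) + (y - 1*440694) = 967 + ((-4 + I*sqrt(1046238)/4) - 1*440694) = 967 + ((-4 + I*sqrt(1046238)/4) - 440694) = 967 + (-440698 + I*sqrt(1046238)/4) = -439731 + I*sqrt(1046238)/4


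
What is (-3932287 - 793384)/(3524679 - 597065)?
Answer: -4725671/2927614 ≈ -1.6142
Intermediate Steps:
(-3932287 - 793384)/(3524679 - 597065) = -4725671/2927614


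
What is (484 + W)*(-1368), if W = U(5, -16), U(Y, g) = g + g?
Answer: -618336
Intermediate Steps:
U(Y, g) = 2*g
W = -32 (W = 2*(-16) = -32)
(484 + W)*(-1368) = (484 - 32)*(-1368) = 452*(-1368) = -618336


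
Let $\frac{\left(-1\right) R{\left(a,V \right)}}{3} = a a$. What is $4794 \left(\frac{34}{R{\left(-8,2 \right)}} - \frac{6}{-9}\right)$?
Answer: $\frac{37553}{16} \approx 2347.1$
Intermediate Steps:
$R{\left(a,V \right)} = - 3 a^{2}$ ($R{\left(a,V \right)} = - 3 a a = - 3 a^{2}$)
$4794 \left(\frac{34}{R{\left(-8,2 \right)}} - \frac{6}{-9}\right) = 4794 \left(\frac{34}{\left(-3\right) \left(-8\right)^{2}} - \frac{6}{-9}\right) = 4794 \left(\frac{34}{\left(-3\right) 64} - - \frac{2}{3}\right) = 4794 \left(\frac{34}{-192} + \frac{2}{3}\right) = 4794 \left(34 \left(- \frac{1}{192}\right) + \frac{2}{3}\right) = 4794 \left(- \frac{17}{96} + \frac{2}{3}\right) = 4794 \cdot \frac{47}{96} = \frac{37553}{16}$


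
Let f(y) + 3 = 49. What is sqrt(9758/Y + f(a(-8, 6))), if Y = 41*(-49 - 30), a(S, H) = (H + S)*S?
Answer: 2*sqrt(67071)/79 ≈ 6.5565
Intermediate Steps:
a(S, H) = S*(H + S)
f(y) = 46 (f(y) = -3 + 49 = 46)
Y = -3239 (Y = 41*(-79) = -3239)
sqrt(9758/Y + f(a(-8, 6))) = sqrt(9758/(-3239) + 46) = sqrt(9758*(-1/3239) + 46) = sqrt(-238/79 + 46) = sqrt(3396/79) = 2*sqrt(67071)/79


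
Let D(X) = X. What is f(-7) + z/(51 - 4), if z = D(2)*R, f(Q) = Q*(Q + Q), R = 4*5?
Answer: 4646/47 ≈ 98.851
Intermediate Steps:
R = 20
f(Q) = 2*Q² (f(Q) = Q*(2*Q) = 2*Q²)
z = 40 (z = 2*20 = 40)
f(-7) + z/(51 - 4) = 2*(-7)² + 40/(51 - 4) = 2*49 + 40/47 = 98 + (1/47)*40 = 98 + 40/47 = 4646/47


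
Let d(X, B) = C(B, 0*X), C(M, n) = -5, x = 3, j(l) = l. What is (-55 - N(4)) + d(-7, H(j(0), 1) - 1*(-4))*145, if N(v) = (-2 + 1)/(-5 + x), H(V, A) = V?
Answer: -1561/2 ≈ -780.50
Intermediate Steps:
N(v) = ½ (N(v) = (-2 + 1)/(-5 + 3) = -1/(-2) = -1*(-½) = ½)
d(X, B) = -5
(-55 - N(4)) + d(-7, H(j(0), 1) - 1*(-4))*145 = (-55 - 1*½) - 5*145 = (-55 - ½) - 725 = -111/2 - 725 = -1561/2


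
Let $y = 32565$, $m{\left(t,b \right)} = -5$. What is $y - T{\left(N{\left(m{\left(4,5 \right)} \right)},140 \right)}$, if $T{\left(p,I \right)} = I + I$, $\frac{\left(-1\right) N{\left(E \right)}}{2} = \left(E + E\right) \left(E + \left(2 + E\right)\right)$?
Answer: $32285$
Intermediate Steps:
$N{\left(E \right)} = - 4 E \left(2 + 2 E\right)$ ($N{\left(E \right)} = - 2 \left(E + E\right) \left(E + \left(2 + E\right)\right) = - 2 \cdot 2 E \left(2 + 2 E\right) = - 4 E \left(2 + 2 E\right)$)
$T{\left(p,I \right)} = 2 I$
$y - T{\left(N{\left(m{\left(4,5 \right)} \right)},140 \right)} = 32565 - 2 \cdot 140 = 32565 - 280 = 32285$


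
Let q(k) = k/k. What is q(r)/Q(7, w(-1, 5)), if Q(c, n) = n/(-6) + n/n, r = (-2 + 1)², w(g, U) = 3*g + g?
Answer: ⅗ ≈ 0.60000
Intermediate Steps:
w(g, U) = 4*g
r = 1 (r = (-1)² = 1)
Q(c, n) = 1 - n/6 (Q(c, n) = n*(-⅙) + 1 = -n/6 + 1 = 1 - n/6)
q(k) = 1
q(r)/Q(7, w(-1, 5)) = 1/(1 - 2*(-1)/3) = 1/(1 - ⅙*(-4)) = 1/(1 + ⅔) = 1/(5/3) = 1*(⅗) = ⅗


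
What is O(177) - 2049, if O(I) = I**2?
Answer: 29280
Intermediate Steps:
O(177) - 2049 = 177**2 - 2049 = 31329 - 2049 = 29280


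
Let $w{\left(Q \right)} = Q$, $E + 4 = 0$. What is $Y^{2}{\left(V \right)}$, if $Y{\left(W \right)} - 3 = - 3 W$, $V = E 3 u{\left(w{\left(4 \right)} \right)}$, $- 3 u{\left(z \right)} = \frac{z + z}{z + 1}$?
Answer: $\frac{6561}{25} \approx 262.44$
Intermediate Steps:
$E = -4$ ($E = -4 + 0 = -4$)
$u{\left(z \right)} = - \frac{2 z}{3 \left(1 + z\right)}$ ($u{\left(z \right)} = - \frac{\left(z + z\right) \frac{1}{z + 1}}{3} = - \frac{2 z \frac{1}{1 + z}}{3} = - \frac{2 z}{3 \left(1 + z\right)}$)
$V = \frac{32}{5}$ ($V = \left(-4\right) 3 \left(\left(-2\right) 4 \frac{1}{3 + 3 \cdot 4}\right) = - 12 \left(\left(-2\right) 4 \frac{1}{3 + 12}\right) = - 12 \left(\left(-2\right) 4 \cdot \frac{1}{15}\right) = \left(-12\right) \left(- \frac{8}{15}\right) = \frac{32}{5} \approx 6.4$)
$Y{\left(W \right)} = 3 - 3 W$
$Y^{2}{\left(V \right)} = \left(3 - \frac{96}{5}\right)^{2} = \left(- \frac{81}{5}\right)^{2} = \frac{6561}{25}$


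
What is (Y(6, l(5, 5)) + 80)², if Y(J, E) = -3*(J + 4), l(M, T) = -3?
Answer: 2500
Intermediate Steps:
Y(J, E) = -12 - 3*J (Y(J, E) = -3*(4 + J) = -12 - 3*J)
(Y(6, l(5, 5)) + 80)² = ((-12 - 3*6) + 80)² = ((-12 - 18) + 80)² = (-30 + 80)² = 50² = 2500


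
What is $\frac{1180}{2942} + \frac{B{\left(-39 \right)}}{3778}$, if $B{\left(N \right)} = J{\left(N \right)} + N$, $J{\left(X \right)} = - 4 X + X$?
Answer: $\frac{1171879}{2778719} \approx 0.42173$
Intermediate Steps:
$J{\left(X \right)} = - 3 X$
$B{\left(N \right)} = - 2 N$ ($B{\left(N \right)} = - 3 N + N = - 2 N$)
$\frac{1180}{2942} + \frac{B{\left(-39 \right)}}{3778} = \frac{1180}{2942} + \frac{\left(-2\right) \left(-39\right)}{3778} = 1180 \cdot \frac{1}{2942} + 78 \cdot \frac{1}{3778} = \frac{590}{1471} + \frac{39}{1889} = \frac{1171879}{2778719}$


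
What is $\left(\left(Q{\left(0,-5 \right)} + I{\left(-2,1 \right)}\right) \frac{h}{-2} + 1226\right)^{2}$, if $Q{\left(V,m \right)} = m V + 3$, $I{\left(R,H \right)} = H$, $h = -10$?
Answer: $1552516$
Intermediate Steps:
$Q{\left(V,m \right)} = 3 + V m$ ($Q{\left(V,m \right)} = V m + 3 = 3 + V m$)
$\left(\left(Q{\left(0,-5 \right)} + I{\left(-2,1 \right)}\right) \frac{h}{-2} + 1226\right)^{2} = \left(\left(\left(3 + 0 \left(-5\right)\right) + 1\right) \left(- \frac{10}{-2}\right) + 1226\right)^{2} = \left(\left(\left(3 + 0\right) + 1\right) \left(\left(-10\right) \left(- \frac{1}{2}\right)\right) + 1226\right)^{2} = \left(\left(3 + 1\right) 5 + 1226\right)^{2} = \left(4 \cdot 5 + 1226\right)^{2} = \left(20 + 1226\right)^{2} = 1246^{2} = 1552516$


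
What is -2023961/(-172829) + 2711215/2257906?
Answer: 95065854017/7362861058 ≈ 12.912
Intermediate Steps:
-2023961/(-172829) + 2711215/2257906 = -2023961*(-1/172829) + 2711215*(1/2257906) = 2023961/172829 + 51155/42602 = 95065854017/7362861058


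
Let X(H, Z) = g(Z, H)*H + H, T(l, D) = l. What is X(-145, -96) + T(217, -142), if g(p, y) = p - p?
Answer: 72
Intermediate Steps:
g(p, y) = 0
X(H, Z) = H (X(H, Z) = 0*H + H = 0 + H = H)
X(-145, -96) + T(217, -142) = -145 + 217 = 72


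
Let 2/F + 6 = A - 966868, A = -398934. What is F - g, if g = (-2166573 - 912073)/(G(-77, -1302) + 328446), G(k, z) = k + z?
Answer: 2102419340917/223355362568 ≈ 9.4129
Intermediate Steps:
F = -1/682904 (F = 2/(-6 + (-398934 - 966868)) = 2/(-6 - 1365802) = 2/(-1365808) = 2*(-1/1365808) = -1/682904 ≈ -1.4643e-6)
g = -3078646/327067 (g = (-2166573 - 912073)/((-77 - 1302) + 328446) = -3078646/(-1379 + 328446) = -3078646/327067 ≈ -9.4129)
F - g = -1/682904 - 1*(-3078646/327067) = -1/682904 + 3078646/327067 = 2102419340917/223355362568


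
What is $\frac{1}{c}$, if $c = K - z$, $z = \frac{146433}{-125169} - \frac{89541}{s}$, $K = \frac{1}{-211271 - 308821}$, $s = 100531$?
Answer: $\frac{2181502444611996}{4495118603501215} \approx 0.4853$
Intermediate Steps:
$K = - \frac{1}{520092}$ ($K = \frac{1}{-520092} = - \frac{1}{520092} \approx -1.9227 \cdot 10^{-6}$)
$z = - \frac{8642937784}{4194454913}$ ($z = \frac{146433}{-125169} - \frac{89541}{100531} = 146433 \left(- \frac{1}{125169}\right) - \frac{89541}{100531} = - \frac{48811}{41723} - \frac{89541}{100531} = - \frac{8642937784}{4194454913} \approx -2.0606$)
$c = \frac{4495118603501215}{2181502444611996}$ ($c = - \frac{1}{520092} - - \frac{8642937784}{4194454913} = - \frac{1}{520092} + \frac{8642937784}{4194454913} = \frac{4495118603501215}{2181502444611996} \approx 2.0606$)
$\frac{1}{c} = \frac{1}{\frac{4495118603501215}{2181502444611996}} = \frac{2181502444611996}{4495118603501215}$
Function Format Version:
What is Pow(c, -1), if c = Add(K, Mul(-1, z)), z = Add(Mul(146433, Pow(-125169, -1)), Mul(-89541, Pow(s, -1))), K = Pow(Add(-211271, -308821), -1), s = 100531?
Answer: Rational(2181502444611996, 4495118603501215) ≈ 0.48530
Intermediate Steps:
K = Rational(-1, 520092) (K = Pow(-520092, -1) = Rational(-1, 520092) ≈ -1.9227e-6)
z = Rational(-8642937784, 4194454913) (z = Add(Mul(146433, Pow(-125169, -1)), Mul(-89541, Pow(100531, -1))) = Add(Mul(146433, Rational(-1, 125169)), Mul(-89541, Rational(1, 100531))) = Add(Rational(-48811, 41723), Rational(-89541, 100531)) = Rational(-8642937784, 4194454913) ≈ -2.0606)
c = Rational(4495118603501215, 2181502444611996) (c = Add(Rational(-1, 520092), Mul(-1, Rational(-8642937784, 4194454913))) = Add(Rational(-1, 520092), Rational(8642937784, 4194454913)) = Rational(4495118603501215, 2181502444611996) ≈ 2.0606)
Pow(c, -1) = Pow(Rational(4495118603501215, 2181502444611996), -1) = Rational(2181502444611996, 4495118603501215)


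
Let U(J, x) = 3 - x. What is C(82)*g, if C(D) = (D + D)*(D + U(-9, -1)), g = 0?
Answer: 0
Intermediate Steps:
C(D) = 2*D*(4 + D) (C(D) = (D + D)*(D + (3 - 1*(-1))) = (2*D)*(D + (3 + 1)) = (2*D)*(D + 4) = (2*D)*(4 + D) = 2*D*(4 + D))
C(82)*g = (2*82*(4 + 82))*0 = (2*82*86)*0 = 14104*0 = 0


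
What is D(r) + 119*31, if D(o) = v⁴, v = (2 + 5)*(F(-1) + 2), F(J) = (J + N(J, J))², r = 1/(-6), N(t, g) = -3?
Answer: 252051065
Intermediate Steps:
r = -⅙ ≈ -0.16667
F(J) = (-3 + J)² (F(J) = (J - 3)² = (-3 + J)²)
v = 126 (v = (2 + 5)*((-3 - 1)² + 2) = 7*((-4)² + 2) = 7*(16 + 2) = 7*18 = 126)
D(o) = 252047376 (D(o) = 126⁴ = 252047376)
D(r) + 119*31 = 252047376 + 119*31 = 252047376 + 3689 = 252051065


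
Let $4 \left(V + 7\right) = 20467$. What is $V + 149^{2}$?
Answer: $\frac{109243}{4} \approx 27311.0$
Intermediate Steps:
$V = \frac{20439}{4}$ ($V = -7 + \frac{1}{4} \cdot 20467 = -7 + \frac{20467}{4} = \frac{20439}{4} \approx 5109.8$)
$V + 149^{2} = \frac{20439}{4} + 149^{2} = \frac{20439}{4} + 22201 = \frac{109243}{4}$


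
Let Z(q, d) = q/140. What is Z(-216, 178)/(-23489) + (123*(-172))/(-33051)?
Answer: 5798149898/9057240955 ≈ 0.64017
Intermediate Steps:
Z(q, d) = q/140 (Z(q, d) = q*(1/140) = q/140)
Z(-216, 178)/(-23489) + (123*(-172))/(-33051) = ((1/140)*(-216))/(-23489) + (123*(-172))/(-33051) = -54/35*(-1/23489) - 21156*(-1/33051) = 54/822115 + 7052/11017 = 5798149898/9057240955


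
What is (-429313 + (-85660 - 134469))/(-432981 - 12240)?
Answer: 649442/445221 ≈ 1.4587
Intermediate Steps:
(-429313 + (-85660 - 134469))/(-432981 - 12240) = (-429313 - 220129)/(-445221) = -649442*(-1/445221) = 649442/445221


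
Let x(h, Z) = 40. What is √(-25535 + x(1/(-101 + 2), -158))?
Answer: I*√25495 ≈ 159.67*I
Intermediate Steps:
√(-25535 + x(1/(-101 + 2), -158)) = √(-25535 + 40) = √(-25495) = I*√25495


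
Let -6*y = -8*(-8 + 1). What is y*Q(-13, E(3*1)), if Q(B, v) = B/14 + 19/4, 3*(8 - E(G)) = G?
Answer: -107/3 ≈ -35.667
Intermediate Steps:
E(G) = 8 - G/3
Q(B, v) = 19/4 + B/14 (Q(B, v) = B*(1/14) + 19*(1/4) = B/14 + 19/4 = 19/4 + B/14)
y = -28/3 (y = -(-4)*(-8 + 1)/3 = -(-4)*(-7)/3 = -1/6*56 = -28/3 ≈ -9.3333)
y*Q(-13, E(3*1)) = -28*(19/4 + (1/14)*(-13))/3 = -28*(19/4 - 13/14)/3 = -28/3*107/28 = -107/3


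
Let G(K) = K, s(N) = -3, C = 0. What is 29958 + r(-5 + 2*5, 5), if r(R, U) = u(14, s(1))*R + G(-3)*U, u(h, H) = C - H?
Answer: 29958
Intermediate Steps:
u(h, H) = -H (u(h, H) = 0 - H = -H)
r(R, U) = -3*U + 3*R (r(R, U) = (-1*(-3))*R - 3*U = 3*R - 3*U = -3*U + 3*R)
29958 + r(-5 + 2*5, 5) = 29958 + (-3*5 + 3*(-5 + 2*5)) = 29958 + (-15 + 3*(-5 + 10)) = 29958 + (-15 + 3*5) = 29958 + (-15 + 15) = 29958 + 0 = 29958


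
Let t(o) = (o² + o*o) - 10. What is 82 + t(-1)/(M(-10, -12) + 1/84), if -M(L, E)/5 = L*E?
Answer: 4133390/50399 ≈ 82.013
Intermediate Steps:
M(L, E) = -5*E*L (M(L, E) = -5*L*E = -5*E*L)
t(o) = -10 + 2*o² (t(o) = (o² + o²) - 10 = 2*o² - 10 = -10 + 2*o²)
82 + t(-1)/(M(-10, -12) + 1/84) = 82 + (-10 + 2*(-1)²)/(-5*(-12)*(-10) + 1/84) = 82 + (-10 + 2*1)/(-600 + 1/84) = 82 + (-10 + 2)/(-50399/84) = 82 - 84/50399*(-8) = 82 + 672/50399 = 4133390/50399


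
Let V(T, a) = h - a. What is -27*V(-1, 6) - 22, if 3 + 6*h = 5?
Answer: 131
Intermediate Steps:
h = ⅓ (h = -½ + (⅙)*5 = -½ + ⅚ = ⅓ ≈ 0.33333)
V(T, a) = ⅓ - a
-27*V(-1, 6) - 22 = -27*(⅓ - 1*6) - 22 = -27*(⅓ - 6) - 22 = -27*(-17/3) - 22 = 153 - 22 = 131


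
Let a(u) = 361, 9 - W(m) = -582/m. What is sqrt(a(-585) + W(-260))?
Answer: sqrt(6215170)/130 ≈ 19.177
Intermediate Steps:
W(m) = 9 + 582/m (W(m) = 9 - (-582)/m = 9 + 582/m)
sqrt(a(-585) + W(-260)) = sqrt(361 + (9 + 582/(-260))) = sqrt(361 + (9 + 582*(-1/260))) = sqrt(361 + (9 - 291/130)) = sqrt(361 + 879/130) = sqrt(47809/130) = sqrt(6215170)/130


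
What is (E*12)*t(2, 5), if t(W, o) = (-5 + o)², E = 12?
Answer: 0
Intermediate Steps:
(E*12)*t(2, 5) = (12*12)*(-5 + 5)² = 144*0² = 144*0 = 0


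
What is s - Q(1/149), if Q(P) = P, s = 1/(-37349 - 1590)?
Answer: -39088/5801911 ≈ -0.0067371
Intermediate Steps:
s = -1/38939 (s = 1/(-38939) = -1/38939 ≈ -2.5681e-5)
s - Q(1/149) = -1/38939 - 1/149 = -39088/5801911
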